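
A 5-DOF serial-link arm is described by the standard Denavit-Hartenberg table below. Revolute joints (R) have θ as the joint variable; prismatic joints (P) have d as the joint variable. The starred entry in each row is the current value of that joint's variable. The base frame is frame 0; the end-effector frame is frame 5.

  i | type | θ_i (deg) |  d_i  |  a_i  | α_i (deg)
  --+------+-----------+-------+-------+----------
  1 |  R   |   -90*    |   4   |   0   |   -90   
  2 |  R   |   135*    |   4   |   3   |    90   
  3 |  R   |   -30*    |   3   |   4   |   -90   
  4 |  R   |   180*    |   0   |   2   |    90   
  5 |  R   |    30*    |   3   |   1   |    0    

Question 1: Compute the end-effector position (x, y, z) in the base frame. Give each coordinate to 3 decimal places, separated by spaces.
after link 1: o_1 = (0.0000, 0.0000, 4.0000)
after link 2: o_2 = (4.0000, 2.1213, 1.8787)
after link 3: o_3 = (2.0000, 2.4495, -2.6921)
after link 4: o_4 = (3.0000, 1.2247, -1.4674)
after link 5: o_5 = (3.8660, 2.9925, 1.0075)

3.866 2.993 1.007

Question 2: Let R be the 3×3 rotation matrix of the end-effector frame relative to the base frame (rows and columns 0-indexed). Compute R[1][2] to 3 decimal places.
0.707

End-effector z-axis (col 2 of R) = (-0.0000,0.7071,0.7071)
R[1][2] = 0.7071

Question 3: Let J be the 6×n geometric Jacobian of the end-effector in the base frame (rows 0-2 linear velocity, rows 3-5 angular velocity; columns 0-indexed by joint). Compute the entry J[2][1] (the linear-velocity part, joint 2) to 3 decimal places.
2.993

axis z_1 = (1.0000,0.0000,0.0000); lever o_n−o_1 = (3.8660,2.9925,-2.9925)
cross product → J_v[:, 1] = (-0.0000,2.9925,2.9925)
J_ω[:, 1] = z_1
entry J[2][1] = 2.9925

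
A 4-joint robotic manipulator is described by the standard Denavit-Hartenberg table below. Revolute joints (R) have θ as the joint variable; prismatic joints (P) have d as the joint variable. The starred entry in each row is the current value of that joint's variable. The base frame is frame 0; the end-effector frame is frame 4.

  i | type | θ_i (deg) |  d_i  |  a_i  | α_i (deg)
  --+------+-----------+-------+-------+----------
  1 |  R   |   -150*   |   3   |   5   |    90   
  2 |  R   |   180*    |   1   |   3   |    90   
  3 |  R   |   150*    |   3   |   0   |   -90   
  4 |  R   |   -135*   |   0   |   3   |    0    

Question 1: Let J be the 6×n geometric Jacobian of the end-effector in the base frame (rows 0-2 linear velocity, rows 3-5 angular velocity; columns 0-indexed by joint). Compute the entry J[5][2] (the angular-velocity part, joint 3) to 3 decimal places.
axis z_2 = (-0.0000,-0.0000,1.0000); lever o_n−o_2 = (2.1213,-0.0000,5.1213)
cross product → J_v[:, 2] = (-0.0000,2.1213,0.0000)
J_ω[:, 2] = z_2
entry J[5][2] = 1.0000

1.000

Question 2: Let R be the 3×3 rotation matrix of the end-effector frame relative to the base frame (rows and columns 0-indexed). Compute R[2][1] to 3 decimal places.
End-effector y-axis (col 1 of R) = (-0.7071,0.0000,0.7071)
R[2][1] = 0.7071

0.707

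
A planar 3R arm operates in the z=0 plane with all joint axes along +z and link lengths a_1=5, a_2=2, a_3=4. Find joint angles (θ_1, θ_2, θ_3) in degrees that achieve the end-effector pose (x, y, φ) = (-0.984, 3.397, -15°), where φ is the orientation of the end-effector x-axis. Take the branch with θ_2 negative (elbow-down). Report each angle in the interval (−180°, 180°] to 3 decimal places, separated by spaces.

149.994 -44.987 -120.006

wrist centre = target − a_3·(cos φ, sin φ) = (-4.8477, 4.4323)
cos θ_2 = (43.1453−5²−2²)/(2·5·2) = 0.7073; θ_2 = -44.9872° (elbow-down)
β = atan2(4.4323,-4.8477) = 137.5632°; ψ = atan2(-1.4139,6.4145) = -12.4304°
θ_1 = β − ψ = 149.9936°
θ_3 = φ − θ_1 − θ_2 = -120.0064° (wrapped to (-180°,180°])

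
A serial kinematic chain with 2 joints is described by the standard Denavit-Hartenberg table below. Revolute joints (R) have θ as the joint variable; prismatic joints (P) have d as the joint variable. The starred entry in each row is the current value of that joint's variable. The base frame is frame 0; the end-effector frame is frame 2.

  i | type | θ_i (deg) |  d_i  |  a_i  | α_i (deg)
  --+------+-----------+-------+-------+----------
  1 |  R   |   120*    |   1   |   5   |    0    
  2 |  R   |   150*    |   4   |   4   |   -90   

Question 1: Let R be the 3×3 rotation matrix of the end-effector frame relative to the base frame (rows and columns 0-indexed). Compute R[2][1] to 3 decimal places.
End-effector y-axis (col 1 of R) = (0.0000,-0.0000,-1.0000)
R[2][1] = -1.0000

-1.000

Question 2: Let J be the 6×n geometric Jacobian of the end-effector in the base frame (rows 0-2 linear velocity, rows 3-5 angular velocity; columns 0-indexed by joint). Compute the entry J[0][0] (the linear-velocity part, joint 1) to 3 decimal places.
-0.330

axis z_0 = ẑ; lever o_n−o_0 = (-2.5000,0.3301,5.0000)
cross product → J_v[:, 0] = (-0.3301,-2.5000,0.0000)
J_ω[:, 0] = z_0
entry J[0][0] = -0.3301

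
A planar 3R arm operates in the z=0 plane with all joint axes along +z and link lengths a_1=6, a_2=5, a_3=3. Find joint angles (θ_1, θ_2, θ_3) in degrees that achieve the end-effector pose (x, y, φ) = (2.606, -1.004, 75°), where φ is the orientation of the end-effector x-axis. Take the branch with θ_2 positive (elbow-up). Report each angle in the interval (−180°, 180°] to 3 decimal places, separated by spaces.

-120.000 135.003 59.997

wrist centre = target − a_3·(cos φ, sin φ) = (1.8295, -3.9018)
cos θ_2 = (18.5711−6²−5²)/(2·6·5) = -0.7071; θ_2 = 135.0034° (elbow-up)
β = atan2(-3.9018,1.8295) = -64.8781°; ψ = atan2(3.5353,2.4643) = 55.1220°
θ_1 = β − ψ = -120.0001°
θ_3 = φ − θ_1 − θ_2 = 59.9968° (wrapped to (-180°,180°])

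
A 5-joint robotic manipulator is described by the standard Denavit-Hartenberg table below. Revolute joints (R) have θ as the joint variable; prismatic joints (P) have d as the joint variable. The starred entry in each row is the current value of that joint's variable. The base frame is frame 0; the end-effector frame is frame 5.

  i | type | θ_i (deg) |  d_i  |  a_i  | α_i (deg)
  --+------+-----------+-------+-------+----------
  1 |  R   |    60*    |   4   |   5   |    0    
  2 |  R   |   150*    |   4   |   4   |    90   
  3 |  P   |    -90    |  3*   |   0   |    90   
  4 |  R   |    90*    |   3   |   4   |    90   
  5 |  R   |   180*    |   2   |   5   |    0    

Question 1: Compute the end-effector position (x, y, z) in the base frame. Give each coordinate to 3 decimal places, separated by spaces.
after link 1: o_1 = (2.5000, 4.3301, 4.0000)
after link 2: o_2 = (-0.9641, 2.3301, 8.0000)
after link 3: o_3 = (-2.4641, 4.9282, 8.0000)
after link 4: o_4 = (-1.8660, 9.8923, 8.0000)
after link 5: o_5 = (0.6340, 5.5622, 6.0000)

0.634 5.562 6.000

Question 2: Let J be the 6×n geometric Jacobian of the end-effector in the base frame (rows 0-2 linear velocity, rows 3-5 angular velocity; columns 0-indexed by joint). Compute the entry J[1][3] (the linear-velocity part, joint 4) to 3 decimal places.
1.732

axis z_3 = (0.8660,0.5000,-0.0000); lever o_n−o_3 = (3.0981,0.6340,-2.0000)
cross product → J_v[:, 3] = (-1.0000,1.7321,-1.0000)
J_ω[:, 3] = z_3
entry J[1][3] = 1.7321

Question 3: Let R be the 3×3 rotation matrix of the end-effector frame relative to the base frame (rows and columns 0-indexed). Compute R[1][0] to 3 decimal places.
End-effector x-axis (col 0 of R) = (0.5000,-0.8660,0.0000)
R[1][0] = -0.8660

-0.866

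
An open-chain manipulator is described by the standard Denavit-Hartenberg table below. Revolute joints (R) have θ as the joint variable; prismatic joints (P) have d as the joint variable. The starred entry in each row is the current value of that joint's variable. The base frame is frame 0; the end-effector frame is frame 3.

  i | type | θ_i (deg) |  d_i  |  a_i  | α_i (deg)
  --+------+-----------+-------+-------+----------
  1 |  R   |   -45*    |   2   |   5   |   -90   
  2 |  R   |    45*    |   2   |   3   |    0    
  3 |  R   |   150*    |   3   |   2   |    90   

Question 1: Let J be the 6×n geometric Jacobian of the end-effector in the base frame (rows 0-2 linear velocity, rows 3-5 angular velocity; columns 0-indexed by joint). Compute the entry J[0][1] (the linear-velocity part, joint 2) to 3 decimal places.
-1.134

axis z_1 = (0.7071,0.7071,0.0000); lever o_n−o_1 = (3.6695,3.4016,-1.6037)
cross product → J_v[:, 1] = (-1.1340,1.1340,-0.1895)
J_ω[:, 1] = z_1
entry J[0][1] = -1.1340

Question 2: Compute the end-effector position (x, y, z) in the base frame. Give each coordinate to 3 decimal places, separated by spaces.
after link 1: o_1 = (3.5355, -3.5355, 2.0000)
after link 2: o_2 = (6.4497, -3.6213, -0.1213)
after link 3: o_3 = (7.2050, -0.1340, 0.3963)

7.205 -0.134 0.396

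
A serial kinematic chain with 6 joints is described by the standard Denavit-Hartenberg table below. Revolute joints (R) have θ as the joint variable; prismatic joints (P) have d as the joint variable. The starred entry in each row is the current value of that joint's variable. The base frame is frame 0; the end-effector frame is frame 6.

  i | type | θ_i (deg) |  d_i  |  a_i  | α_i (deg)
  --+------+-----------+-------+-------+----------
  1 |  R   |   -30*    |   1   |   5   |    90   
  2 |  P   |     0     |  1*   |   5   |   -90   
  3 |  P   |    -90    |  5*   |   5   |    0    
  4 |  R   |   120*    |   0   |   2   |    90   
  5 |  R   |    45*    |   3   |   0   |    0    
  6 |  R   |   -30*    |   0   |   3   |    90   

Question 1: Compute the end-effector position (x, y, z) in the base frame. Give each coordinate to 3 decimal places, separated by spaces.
10.558 -13.196 6.776

after link 1: o_1 = (4.3301, -2.5000, 1.0000)
after link 2: o_2 = (8.1603, -5.8660, 1.0000)
after link 3: o_3 = (5.6603, -10.1962, 6.0000)
after link 4: o_4 = (7.6603, -10.1962, 6.0000)
after link 5: o_5 = (7.6603, -13.1962, 6.0000)
after link 6: o_6 = (10.5580, -13.1962, 6.7765)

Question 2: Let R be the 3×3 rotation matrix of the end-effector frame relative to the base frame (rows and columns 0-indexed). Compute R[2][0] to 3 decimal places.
End-effector x-axis (col 0 of R) = (0.9659,-0.0000,0.2588)
R[2][0] = 0.2588

0.259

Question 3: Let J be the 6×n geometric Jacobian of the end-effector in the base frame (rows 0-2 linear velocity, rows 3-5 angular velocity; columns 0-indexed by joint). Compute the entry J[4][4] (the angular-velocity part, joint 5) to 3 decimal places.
axis z_4 = (-0.0000,-1.0000,0.0000); lever o_n−o_4 = (2.8978,-3.0000,0.7765)
cross product → J_v[:, 4] = (-0.7765,0.0000,2.8978)
J_ω[:, 4] = z_4
entry J[4][4] = -1.0000

-1.000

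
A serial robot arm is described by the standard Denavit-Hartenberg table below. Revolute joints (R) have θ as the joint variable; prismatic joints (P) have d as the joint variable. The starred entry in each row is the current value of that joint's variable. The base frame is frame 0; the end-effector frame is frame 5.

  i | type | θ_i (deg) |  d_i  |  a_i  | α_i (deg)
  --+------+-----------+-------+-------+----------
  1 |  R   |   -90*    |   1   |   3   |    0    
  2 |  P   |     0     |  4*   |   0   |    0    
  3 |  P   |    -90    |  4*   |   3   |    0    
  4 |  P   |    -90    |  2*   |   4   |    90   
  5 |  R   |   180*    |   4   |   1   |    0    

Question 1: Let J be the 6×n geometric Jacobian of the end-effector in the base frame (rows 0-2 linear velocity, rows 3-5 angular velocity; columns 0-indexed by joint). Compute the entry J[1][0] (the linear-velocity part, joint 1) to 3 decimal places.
1.000

axis z_0 = ẑ; lever o_n−o_0 = (1.0000,0.0000,11.0000)
cross product → J_v[:, 0] = (-0.0000,1.0000,0.0000)
J_ω[:, 0] = z_0
entry J[1][0] = 1.0000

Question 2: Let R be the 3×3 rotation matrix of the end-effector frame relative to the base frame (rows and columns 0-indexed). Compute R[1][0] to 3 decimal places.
End-effector x-axis (col 0 of R) = (0.0000,-1.0000,0.0000)
R[1][0] = -1.0000

-1.000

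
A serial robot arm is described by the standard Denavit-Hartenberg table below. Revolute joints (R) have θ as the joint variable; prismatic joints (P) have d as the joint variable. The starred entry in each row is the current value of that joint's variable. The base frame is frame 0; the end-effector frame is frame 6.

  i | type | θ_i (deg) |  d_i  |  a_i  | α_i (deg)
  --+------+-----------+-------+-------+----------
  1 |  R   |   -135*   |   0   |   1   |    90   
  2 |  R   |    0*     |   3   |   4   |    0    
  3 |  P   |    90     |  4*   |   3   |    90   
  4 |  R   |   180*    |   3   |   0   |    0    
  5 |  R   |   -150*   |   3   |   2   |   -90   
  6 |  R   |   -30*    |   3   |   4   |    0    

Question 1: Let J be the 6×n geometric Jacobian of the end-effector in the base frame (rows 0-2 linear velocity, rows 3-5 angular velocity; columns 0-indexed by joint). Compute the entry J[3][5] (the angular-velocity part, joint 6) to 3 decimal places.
axis z_5 = (-0.6124,0.6124,-0.5000); lever o_n−o_5 = (-4.4761,1.6476,1.5000)
cross product → J_v[:, 5] = (1.7424,3.1566,1.7321)
J_ω[:, 5] = z_5
entry J[3][5] = -0.6124

-0.612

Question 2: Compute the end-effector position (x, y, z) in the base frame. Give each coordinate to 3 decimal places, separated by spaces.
-17.911 -0.474 6.232

after link 1: o_1 = (-0.7071, -0.7071, 0.0000)
after link 2: o_2 = (-5.6569, -1.4142, 0.0000)
after link 3: o_3 = (-8.4853, 1.4142, 3.0000)
after link 4: o_4 = (-10.6066, -0.7071, 3.0000)
after link 5: o_5 = (-13.4350, -2.1213, 4.7321)
after link 6: o_6 = (-17.9111, -0.4737, 6.2321)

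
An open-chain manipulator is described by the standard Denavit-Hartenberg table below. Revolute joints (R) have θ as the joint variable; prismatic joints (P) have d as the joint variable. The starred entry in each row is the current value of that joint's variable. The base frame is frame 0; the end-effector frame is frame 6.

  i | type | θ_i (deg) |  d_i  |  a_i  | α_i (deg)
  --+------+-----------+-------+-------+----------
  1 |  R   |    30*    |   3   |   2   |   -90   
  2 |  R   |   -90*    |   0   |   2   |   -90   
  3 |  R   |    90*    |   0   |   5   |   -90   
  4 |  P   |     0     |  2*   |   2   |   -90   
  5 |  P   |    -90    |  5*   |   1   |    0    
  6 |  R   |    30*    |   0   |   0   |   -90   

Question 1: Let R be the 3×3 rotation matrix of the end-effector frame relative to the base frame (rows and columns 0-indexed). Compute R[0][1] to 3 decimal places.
End-effector y-axis (col 1 of R) = (0.8660,0.5000,0.0000)
R[0][1] = 0.8660

0.866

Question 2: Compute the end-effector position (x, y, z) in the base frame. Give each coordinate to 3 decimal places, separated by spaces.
after link 1: o_1 = (1.7321, 1.0000, 3.0000)
after link 2: o_2 = (1.7321, 1.0000, 5.0000)
after link 3: o_3 = (4.2321, -3.3301, 5.0000)
after link 4: o_4 = (5.2321, -5.0622, 3.0000)
after link 5: o_5 = (0.9019, -7.5622, 2.0000)
after link 6: o_6 = (0.9019, -7.5622, 2.0000)

0.902 -7.562 2.000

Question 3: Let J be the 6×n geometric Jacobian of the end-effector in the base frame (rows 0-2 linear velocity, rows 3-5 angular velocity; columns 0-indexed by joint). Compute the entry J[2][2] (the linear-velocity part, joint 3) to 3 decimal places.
-7.000

axis z_2 = (0.8660,0.5000,-0.0000); lever o_n−o_2 = (-0.8301,-8.5622,-3.0000)
cross product → J_v[:, 2] = (-1.5000,2.5981,-7.0000)
J_ω[:, 2] = z_2
entry J[2][2] = -7.0000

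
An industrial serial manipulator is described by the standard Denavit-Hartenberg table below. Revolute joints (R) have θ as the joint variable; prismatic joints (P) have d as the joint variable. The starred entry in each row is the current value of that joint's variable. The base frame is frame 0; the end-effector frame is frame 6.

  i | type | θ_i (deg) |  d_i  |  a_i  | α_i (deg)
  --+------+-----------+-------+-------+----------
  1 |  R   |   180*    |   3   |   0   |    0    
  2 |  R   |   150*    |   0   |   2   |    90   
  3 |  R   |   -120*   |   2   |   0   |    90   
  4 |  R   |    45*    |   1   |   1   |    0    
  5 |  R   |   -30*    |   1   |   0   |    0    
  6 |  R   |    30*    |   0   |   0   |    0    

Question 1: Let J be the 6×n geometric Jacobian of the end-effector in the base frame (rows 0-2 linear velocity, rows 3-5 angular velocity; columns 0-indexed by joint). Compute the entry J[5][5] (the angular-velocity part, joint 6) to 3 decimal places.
0.500

axis z_5 = (-0.7500,0.4330,0.5000); lever o_n−o_5 = (0.0000,0.0000,0.0000)
cross product → J_v[:, 5] = (0.0000,0.0000,-0.0000)
J_ω[:, 5] = z_5
entry J[5][5] = 0.5000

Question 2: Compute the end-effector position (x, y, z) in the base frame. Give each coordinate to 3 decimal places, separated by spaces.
after link 1: o_1 = (0.0000, 0.0000, 3.0000)
after link 2: o_2 = (1.7321, -1.0000, 3.0000)
after link 3: o_3 = (0.7321, -2.7321, 3.0000)
after link 4: o_4 = (-0.6777, -2.7346, 2.8876)
after link 5: o_5 = (-1.4277, -2.3016, 3.3876)
after link 6: o_6 = (-1.4277, -2.3016, 3.3876)

-1.428 -2.302 3.388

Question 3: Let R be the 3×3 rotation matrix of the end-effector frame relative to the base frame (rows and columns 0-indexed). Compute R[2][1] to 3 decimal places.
End-effector y-axis (col 1 of R) = (-0.0474,-0.7891,0.6124)
R[2][1] = 0.6124

0.612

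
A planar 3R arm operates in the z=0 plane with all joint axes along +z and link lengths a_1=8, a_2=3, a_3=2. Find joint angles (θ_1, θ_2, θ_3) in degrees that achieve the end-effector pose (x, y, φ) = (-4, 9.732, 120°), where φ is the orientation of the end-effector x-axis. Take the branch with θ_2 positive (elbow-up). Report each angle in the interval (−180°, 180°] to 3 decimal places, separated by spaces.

wrist centre = target − a_3·(cos φ, sin φ) = (-3.0000, 7.9999)
cos θ_2 = (72.9992−8²−3²)/(2·8·3) = -0.0000; θ_2 = 90.0010° (elbow-up)
β = atan2(7.9999,-3.0000) = 110.5562°; ψ = atan2(3.0000,7.9999) = 20.5562°
θ_1 = β − ψ = 90.0000°
θ_3 = φ − θ_1 − θ_2 = -60.0010° (wrapped to (-180°,180°])

90.000 90.001 -60.001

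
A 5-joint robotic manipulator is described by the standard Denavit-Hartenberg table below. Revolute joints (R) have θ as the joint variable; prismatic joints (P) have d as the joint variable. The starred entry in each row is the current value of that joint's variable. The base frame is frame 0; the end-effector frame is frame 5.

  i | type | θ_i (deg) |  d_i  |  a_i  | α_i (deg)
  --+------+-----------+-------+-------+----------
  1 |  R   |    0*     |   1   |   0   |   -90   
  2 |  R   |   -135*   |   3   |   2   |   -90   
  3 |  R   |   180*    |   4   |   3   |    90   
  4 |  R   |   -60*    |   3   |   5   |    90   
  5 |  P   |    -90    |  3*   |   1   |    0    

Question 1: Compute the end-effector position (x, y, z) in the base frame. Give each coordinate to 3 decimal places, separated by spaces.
-0.656 1.000 -0.932

after link 1: o_1 = (0.0000, 0.0000, 1.0000)
after link 2: o_2 = (-1.4142, 3.0000, 2.4142)
after link 3: o_3 = (3.5355, 3.0000, 3.1213)
after link 4: o_4 = (2.2414, -0.0000, -1.7083)
after link 5: o_5 = (-0.6563, 1.0000, -0.9319)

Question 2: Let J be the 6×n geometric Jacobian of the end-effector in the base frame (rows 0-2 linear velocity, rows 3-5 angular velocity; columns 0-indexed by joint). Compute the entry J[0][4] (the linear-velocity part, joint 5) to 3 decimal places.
prismatic axis z_4 = (-0.9659,-0.0000,0.2588)
J_v[:, 4] = z_4; J_ω[:, 4] = (0,0,0)
entry J[0][4] = -0.9659

-0.966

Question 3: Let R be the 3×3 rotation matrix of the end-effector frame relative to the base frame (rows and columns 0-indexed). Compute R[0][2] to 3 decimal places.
-0.966

End-effector z-axis (col 2 of R) = (-0.9659,-0.0000,0.2588)
R[0][2] = -0.9659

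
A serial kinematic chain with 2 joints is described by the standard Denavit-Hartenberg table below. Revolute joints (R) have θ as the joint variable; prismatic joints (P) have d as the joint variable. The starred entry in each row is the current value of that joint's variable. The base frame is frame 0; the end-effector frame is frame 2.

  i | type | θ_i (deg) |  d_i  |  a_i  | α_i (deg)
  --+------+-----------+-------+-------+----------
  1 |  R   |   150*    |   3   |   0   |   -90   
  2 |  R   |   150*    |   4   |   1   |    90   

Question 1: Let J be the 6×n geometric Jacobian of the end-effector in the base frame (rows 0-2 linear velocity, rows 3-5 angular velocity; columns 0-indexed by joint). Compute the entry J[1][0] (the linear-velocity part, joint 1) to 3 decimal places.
-1.250

axis z_0 = ẑ; lever o_n−o_0 = (-1.2500,-3.8971,2.5000)
cross product → J_v[:, 0] = (3.8971,-1.2500,0.0000)
J_ω[:, 0] = z_0
entry J[1][0] = -1.2500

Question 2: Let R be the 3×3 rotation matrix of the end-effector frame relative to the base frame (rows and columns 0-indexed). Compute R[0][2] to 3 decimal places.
-0.433

End-effector z-axis (col 2 of R) = (-0.4330,0.2500,-0.8660)
R[0][2] = -0.4330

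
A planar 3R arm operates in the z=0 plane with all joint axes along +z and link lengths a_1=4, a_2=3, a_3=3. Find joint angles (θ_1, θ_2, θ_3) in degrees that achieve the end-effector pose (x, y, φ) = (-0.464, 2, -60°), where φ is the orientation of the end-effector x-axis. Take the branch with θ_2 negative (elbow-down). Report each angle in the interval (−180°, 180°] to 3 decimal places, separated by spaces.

149.999 -90.001 -119.998

wrist centre = target − a_3·(cos φ, sin φ) = (-1.9640, 4.5981)
cos θ_2 = (24.9996−4²−3²)/(2·4·3) = -0.0000; θ_2 = -90.0010° (elbow-down)
β = atan2(4.5981,-1.9640) = 113.1290°; ψ = atan2(-3.0000,4.0000) = -36.8702°
θ_1 = β − ψ = 149.9993°
θ_3 = φ − θ_1 − θ_2 = -119.9983° (wrapped to (-180°,180°])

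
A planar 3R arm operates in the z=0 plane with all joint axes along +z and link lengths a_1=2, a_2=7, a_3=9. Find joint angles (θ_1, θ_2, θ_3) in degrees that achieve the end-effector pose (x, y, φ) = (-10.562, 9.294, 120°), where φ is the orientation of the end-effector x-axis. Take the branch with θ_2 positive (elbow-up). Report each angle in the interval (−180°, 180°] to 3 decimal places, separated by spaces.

wrist centre = target − a_3·(cos φ, sin φ) = (-6.0620, 1.4998)
cos θ_2 = (38.9972−2²−7²)/(2·2·7) = -0.5001; θ_2 = 120.0067° (elbow-up)
β = atan2(1.4998,-6.0620) = 166.1038°; ψ = atan2(6.0618,-1.5007) = 103.9051°
θ_1 = β − ψ = 62.1986°
θ_3 = φ − θ_1 − θ_2 = -62.2054° (wrapped to (-180°,180°])

62.199 120.007 -62.205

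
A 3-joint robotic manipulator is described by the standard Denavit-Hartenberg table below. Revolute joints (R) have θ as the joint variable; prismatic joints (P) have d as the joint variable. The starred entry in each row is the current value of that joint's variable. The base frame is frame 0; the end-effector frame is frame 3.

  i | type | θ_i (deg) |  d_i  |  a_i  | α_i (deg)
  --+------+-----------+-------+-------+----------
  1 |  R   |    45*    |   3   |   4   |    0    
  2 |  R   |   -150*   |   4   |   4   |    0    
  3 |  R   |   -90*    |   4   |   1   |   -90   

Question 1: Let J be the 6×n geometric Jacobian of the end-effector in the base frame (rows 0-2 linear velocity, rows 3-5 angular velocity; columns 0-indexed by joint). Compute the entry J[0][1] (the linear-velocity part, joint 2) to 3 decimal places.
3.605

axis z_1 = (0.0000,0.0000,1.0000); lever o_n−o_1 = (-2.0012,-3.6049,8.0000)
cross product → J_v[:, 1] = (3.6049,-2.0012,0.0000)
J_ω[:, 1] = z_1
entry J[0][1] = 3.6049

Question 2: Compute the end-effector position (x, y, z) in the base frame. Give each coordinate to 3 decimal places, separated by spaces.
0.827 -0.776 11.000

after link 1: o_1 = (2.8284, 2.8284, 3.0000)
after link 2: o_2 = (1.7932, -1.0353, 7.0000)
after link 3: o_3 = (0.8272, -0.7765, 11.0000)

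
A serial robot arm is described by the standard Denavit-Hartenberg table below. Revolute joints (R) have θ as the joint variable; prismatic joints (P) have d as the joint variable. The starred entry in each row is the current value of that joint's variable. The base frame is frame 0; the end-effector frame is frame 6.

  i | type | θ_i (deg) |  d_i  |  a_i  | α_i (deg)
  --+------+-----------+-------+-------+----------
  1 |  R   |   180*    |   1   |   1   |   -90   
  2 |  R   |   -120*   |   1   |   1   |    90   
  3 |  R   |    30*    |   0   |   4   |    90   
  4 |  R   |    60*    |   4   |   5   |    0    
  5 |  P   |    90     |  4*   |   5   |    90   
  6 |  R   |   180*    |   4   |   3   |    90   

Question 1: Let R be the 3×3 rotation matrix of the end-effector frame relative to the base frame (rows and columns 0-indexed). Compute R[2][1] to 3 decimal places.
End-effector y-axis (col 1 of R) = (0.9665,-0.2500,-0.0580)
R[2][1] = -0.0580

-0.058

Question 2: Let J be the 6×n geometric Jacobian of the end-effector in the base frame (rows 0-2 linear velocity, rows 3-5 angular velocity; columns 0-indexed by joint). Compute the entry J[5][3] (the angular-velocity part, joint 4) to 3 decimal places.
0.433

axis z_3 = (0.2500,0.8660,0.4330); lever o_n−o_3 = (10.8146,5.5442,1.1429)
cross product → J_v[:, 3] = (-1.4109,4.3971,-7.9796)
J_ω[:, 3] = z_3
entry J[5][3] = 0.4330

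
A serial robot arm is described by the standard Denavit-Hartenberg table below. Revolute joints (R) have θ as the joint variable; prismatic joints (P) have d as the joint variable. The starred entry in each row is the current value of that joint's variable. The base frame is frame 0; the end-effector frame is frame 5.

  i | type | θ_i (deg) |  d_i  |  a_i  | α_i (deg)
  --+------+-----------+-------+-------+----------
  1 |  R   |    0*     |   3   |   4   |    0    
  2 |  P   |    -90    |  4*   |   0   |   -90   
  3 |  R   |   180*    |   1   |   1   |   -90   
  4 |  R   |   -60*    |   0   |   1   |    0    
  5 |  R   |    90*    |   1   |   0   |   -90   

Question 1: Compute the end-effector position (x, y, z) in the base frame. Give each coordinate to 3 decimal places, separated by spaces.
after link 1: o_1 = (4.0000, 0.0000, 3.0000)
after link 2: o_2 = (4.0000, 0.0000, 7.0000)
after link 3: o_3 = (5.0000, 1.0000, 7.0000)
after link 4: o_4 = (5.8660, 1.5000, 7.0000)
after link 5: o_5 = (5.8660, 1.5000, 8.0000)

5.866 1.500 8.000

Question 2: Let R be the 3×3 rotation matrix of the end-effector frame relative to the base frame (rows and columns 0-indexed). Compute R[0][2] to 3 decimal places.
End-effector z-axis (col 2 of R) = (-0.8660,-0.5000,0.0000)
R[0][2] = -0.8660

-0.866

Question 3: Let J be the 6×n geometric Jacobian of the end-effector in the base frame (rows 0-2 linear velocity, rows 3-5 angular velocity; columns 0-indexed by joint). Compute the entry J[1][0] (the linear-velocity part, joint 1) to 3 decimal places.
axis z_0 = ẑ; lever o_n−o_0 = (5.8660,1.5000,8.0000)
cross product → J_v[:, 0] = (-1.5000,5.8660,0.0000)
J_ω[:, 0] = z_0
entry J[1][0] = 5.8660

5.866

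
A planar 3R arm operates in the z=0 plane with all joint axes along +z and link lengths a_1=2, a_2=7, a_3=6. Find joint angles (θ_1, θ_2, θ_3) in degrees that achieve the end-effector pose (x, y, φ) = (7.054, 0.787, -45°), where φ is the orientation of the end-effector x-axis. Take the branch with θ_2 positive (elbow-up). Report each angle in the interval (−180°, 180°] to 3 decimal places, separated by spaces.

wrist centre = target − a_3·(cos φ, sin φ) = (2.8114, 5.0296)
cos θ_2 = (33.2010−2²−7²)/(2·2·7) = -0.7071; θ_2 = 135.0000° (elbow-up)
β = atan2(5.0296,2.8114) = 60.7966°; ψ = atan2(4.9498,-2.9497) = 120.7923°
θ_1 = β − ψ = -59.9957°
θ_3 = φ − θ_1 − θ_2 = -120.0043° (wrapped to (-180°,180°])

-59.996 135.000 -120.004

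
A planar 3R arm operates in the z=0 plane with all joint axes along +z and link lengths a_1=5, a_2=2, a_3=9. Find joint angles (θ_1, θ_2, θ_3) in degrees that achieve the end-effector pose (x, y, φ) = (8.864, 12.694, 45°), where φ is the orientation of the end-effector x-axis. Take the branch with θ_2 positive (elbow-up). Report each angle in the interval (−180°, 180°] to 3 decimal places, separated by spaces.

59.998 30.005 -45.003

wrist centre = target − a_3·(cos φ, sin φ) = (2.5000, 6.3300)
cos θ_2 = (46.3196−5²−2²)/(2·5·2) = 0.8660; θ_2 = 30.0053° (elbow-up)
β = atan2(6.3300,2.5000) = 68.4485°; ψ = atan2(1.0002,6.7320) = 8.4506°
θ_1 = β − ψ = 59.9980°
θ_3 = φ − θ_1 − θ_2 = -45.0033° (wrapped to (-180°,180°])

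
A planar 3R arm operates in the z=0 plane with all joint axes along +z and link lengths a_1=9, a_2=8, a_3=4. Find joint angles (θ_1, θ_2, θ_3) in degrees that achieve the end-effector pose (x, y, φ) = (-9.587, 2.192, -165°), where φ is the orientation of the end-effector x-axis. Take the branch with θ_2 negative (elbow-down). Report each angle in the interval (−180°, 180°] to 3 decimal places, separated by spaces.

-150.000 -135.003 120.003

wrist centre = target − a_3·(cos φ, sin φ) = (-5.7233, 3.2273)
cos θ_2 = (43.1714−9²−8²)/(2·9·8) = -0.7071; θ_2 = -135.0029° (elbow-down)
β = atan2(3.2273,-5.7233) = 150.5820°; ψ = atan2(-5.6566,3.3429) = -59.4182°
θ_1 = β − ψ = 210.0002°
θ_3 = φ − θ_1 − θ_2 = 120.0027° (wrapped to (-180°,180°])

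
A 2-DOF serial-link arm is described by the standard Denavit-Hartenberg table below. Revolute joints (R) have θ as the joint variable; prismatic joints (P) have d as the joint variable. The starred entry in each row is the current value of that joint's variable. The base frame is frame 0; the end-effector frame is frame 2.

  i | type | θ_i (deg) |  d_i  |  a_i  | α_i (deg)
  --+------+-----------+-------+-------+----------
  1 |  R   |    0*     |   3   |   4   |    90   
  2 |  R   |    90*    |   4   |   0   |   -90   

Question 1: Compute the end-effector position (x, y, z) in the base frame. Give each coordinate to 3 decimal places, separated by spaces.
4.000 -4.000 3.000

after link 1: o_1 = (4.0000, 0.0000, 3.0000)
after link 2: o_2 = (4.0000, -4.0000, 3.0000)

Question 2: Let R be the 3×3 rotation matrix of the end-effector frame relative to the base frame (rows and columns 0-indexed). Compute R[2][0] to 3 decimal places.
End-effector x-axis (col 0 of R) = (0.0000,0.0000,1.0000)
R[2][0] = 1.0000

1.000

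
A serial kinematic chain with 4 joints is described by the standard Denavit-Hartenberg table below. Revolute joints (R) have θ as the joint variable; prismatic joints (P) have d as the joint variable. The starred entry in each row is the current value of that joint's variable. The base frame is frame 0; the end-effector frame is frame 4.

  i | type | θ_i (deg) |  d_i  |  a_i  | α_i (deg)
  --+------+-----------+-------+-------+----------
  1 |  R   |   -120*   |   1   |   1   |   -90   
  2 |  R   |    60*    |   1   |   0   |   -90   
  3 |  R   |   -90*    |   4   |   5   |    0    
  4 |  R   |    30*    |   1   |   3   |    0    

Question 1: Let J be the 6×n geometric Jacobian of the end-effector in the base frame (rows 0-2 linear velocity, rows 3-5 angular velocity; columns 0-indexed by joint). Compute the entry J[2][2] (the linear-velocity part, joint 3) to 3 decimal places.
-6.580

axis z_2 = (0.4330,0.7500,-0.5000); lever o_n−o_2 = (8.3702,-0.6986,-3.7990)
cross product → J_v[:, 2] = (-3.1986,-2.5401,-6.5801)
J_ω[:, 2] = z_2
entry J[2][2] = -6.5801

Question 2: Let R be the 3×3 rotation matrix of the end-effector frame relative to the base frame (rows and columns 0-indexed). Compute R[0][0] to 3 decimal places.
0.625

End-effector x-axis (col 0 of R) = (0.6250,-0.6495,-0.4330)
R[0][0] = 0.6250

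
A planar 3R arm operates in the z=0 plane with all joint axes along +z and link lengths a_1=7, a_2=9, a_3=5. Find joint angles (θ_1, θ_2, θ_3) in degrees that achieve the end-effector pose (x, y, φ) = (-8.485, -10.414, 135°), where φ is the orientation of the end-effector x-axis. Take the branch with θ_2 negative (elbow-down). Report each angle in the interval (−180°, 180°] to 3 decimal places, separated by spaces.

-84.068 -45.006 -95.926

wrist centre = target − a_3·(cos φ, sin φ) = (-4.9495, -13.9495)
cos θ_2 = (219.0867−7²−9²)/(2·7·9) = 0.7070; θ_2 = -45.0056° (elbow-down)
β = atan2(-13.9495,-4.9495) = -109.5353°; ψ = atan2(-6.3646,13.3633) = -25.4672°
θ_1 = β − ψ = -84.0681°
θ_3 = φ − θ_1 − θ_2 = -95.9262° (wrapped to (-180°,180°])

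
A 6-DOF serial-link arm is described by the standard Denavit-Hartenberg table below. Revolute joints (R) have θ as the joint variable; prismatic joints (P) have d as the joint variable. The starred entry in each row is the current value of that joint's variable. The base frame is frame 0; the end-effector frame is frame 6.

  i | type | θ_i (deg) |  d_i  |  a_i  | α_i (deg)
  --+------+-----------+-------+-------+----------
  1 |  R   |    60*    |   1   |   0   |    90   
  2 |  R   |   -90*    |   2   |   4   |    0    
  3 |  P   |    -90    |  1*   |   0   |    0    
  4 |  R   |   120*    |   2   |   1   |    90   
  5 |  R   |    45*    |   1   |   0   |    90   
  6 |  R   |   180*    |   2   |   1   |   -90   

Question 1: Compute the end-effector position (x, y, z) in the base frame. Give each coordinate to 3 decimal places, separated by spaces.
after link 1: o_1 = (0.0000, 0.0000, 1.0000)
after link 2: o_2 = (1.7321, -1.0000, -3.0000)
after link 3: o_3 = (2.5981, -1.5000, -3.0000)
after link 4: o_4 = (4.5801, -2.0670, -3.8660)
after link 5: o_5 = (4.1471, -2.8170, -4.3660)
after link 6: o_6 = (2.4868, -1.4501, -4.9784)

2.487 -1.450 -4.978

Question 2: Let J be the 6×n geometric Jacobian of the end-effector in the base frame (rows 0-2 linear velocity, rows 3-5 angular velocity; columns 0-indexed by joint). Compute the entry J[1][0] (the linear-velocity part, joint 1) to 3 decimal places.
2.487

axis z_0 = ẑ; lever o_n−o_0 = (2.4868,-1.4501,-4.9784)
cross product → J_v[:, 0] = (1.4501,2.4868,-0.0000)
J_ω[:, 0] = z_0
entry J[1][0] = 2.4868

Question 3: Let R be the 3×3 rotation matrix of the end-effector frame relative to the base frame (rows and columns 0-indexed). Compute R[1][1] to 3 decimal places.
End-effector y-axis (col 1 of R) = (0.4356,-0.6597,0.6124)
R[1][1] = -0.6597

-0.660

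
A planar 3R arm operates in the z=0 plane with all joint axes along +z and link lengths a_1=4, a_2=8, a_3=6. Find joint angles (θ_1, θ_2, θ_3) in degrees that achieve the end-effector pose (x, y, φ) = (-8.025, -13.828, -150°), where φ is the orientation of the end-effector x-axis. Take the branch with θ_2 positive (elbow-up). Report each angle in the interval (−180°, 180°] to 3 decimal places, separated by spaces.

-135.009 45.009 -60.000

wrist centre = target − a_3·(cos φ, sin φ) = (-2.8288, -10.8280)
cos θ_2 = (125.2480−4²−8²)/(2·4·8) = 0.7070; θ_2 = 45.0087° (elbow-up)
β = atan2(-10.8280,-2.8288) = -104.6414°; ψ = atan2(5.6577,9.6560) = 30.3672°
θ_1 = β − ψ = -135.0087°
θ_3 = φ − θ_1 − θ_2 = -60.0000° (wrapped to (-180°,180°])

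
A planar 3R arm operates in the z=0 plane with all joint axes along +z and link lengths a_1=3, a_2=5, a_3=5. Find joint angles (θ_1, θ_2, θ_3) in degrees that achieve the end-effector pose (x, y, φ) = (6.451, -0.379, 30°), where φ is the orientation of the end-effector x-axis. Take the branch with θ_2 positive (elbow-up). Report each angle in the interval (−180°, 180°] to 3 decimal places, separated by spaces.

-152.235 135.000 47.235

wrist centre = target − a_3·(cos φ, sin φ) = (2.1209, -2.8790)
cos θ_2 = (12.7867−3²−5²)/(2·3·5) = -0.7071; θ_2 = 135.0001° (elbow-up)
β = atan2(-2.8790,2.1209) = -53.6220°; ψ = atan2(3.5355,-0.5355) = 98.6134°
θ_1 = β − ψ = -152.2354°
θ_3 = φ − θ_1 − θ_2 = 47.2353° (wrapped to (-180°,180°])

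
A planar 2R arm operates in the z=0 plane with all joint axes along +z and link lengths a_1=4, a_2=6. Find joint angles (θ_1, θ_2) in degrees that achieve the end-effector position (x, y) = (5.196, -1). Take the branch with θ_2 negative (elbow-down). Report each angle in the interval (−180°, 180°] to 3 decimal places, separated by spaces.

cos θ_2 = (27.9984−4²−6²)/(2·4·6) = -0.5000; θ_2 = -120.0022° (elbow-down)
β = atan2(-1.0000,5.1960) = -10.8937°; ψ = atan2(-5.1960,0.9998) = -79.1085°
θ_1 = β − ψ = 68.2148°

68.215 -120.002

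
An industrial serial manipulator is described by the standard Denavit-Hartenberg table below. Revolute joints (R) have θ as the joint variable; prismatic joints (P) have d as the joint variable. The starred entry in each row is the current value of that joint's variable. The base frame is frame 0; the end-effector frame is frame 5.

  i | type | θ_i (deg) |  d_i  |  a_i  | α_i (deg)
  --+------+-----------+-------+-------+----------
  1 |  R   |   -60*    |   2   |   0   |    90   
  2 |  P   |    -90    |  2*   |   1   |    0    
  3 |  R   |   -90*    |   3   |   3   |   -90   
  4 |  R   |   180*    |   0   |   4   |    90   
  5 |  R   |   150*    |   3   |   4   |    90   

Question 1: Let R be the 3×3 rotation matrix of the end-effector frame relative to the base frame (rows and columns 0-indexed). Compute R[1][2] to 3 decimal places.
-0.433

End-effector z-axis (col 2 of R) = (0.2500,-0.4330,-0.8660)
R[1][2] = -0.4330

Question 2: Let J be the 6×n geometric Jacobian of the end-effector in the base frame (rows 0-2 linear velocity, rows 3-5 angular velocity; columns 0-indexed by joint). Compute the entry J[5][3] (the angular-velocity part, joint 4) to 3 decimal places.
axis z_3 = (-0.0000,-0.0000,-1.0000); lever o_n−o_3 = (2.8660,1.0359,-2.0000)
cross product → J_v[:, 3] = (1.0359,-2.8660,0.0000)
J_ω[:, 3] = z_3
entry J[5][3] = -1.0000

-1.000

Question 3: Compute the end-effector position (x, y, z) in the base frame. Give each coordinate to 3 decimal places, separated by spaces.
-2.964 1.134 -1.000

after link 1: o_1 = (0.0000, 0.0000, 2.0000)
after link 2: o_2 = (-1.7321, -1.0000, 1.0000)
after link 3: o_3 = (-5.8301, 0.0981, 1.0000)
after link 4: o_4 = (-3.8301, -3.3660, 1.0000)
after link 5: o_5 = (-2.9641, 1.1340, -1.0000)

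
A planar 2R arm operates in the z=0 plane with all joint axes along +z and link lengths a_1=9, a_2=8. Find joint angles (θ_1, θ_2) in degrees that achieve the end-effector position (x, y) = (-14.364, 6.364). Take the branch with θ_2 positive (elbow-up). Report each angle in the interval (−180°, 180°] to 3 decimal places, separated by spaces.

135.000 44.999

cos θ_2 = (246.8250−9²−8²)/(2·9·8) = 0.7071; θ_2 = 44.9991° (elbow-up)
β = atan2(6.3640,-14.3640) = 156.1042°; ψ = atan2(5.6568,14.6569) = 21.1038°
θ_1 = β − ψ = 135.0004°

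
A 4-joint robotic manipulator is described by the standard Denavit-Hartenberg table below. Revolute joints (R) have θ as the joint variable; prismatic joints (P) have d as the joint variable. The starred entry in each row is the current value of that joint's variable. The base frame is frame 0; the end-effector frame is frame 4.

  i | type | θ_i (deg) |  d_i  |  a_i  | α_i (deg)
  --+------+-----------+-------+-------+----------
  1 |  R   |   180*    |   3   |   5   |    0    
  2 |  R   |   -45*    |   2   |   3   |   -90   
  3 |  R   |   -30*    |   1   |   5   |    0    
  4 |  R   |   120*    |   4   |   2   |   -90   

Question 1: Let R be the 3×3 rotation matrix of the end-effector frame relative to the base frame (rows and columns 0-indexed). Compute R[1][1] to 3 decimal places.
0.707

End-effector y-axis (col 1 of R) = (0.7071,0.7071,-0.0000)
R[1][1] = 0.7071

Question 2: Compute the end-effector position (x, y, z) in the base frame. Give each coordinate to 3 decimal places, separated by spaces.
-13.719 1.648 5.500

after link 1: o_1 = (-5.0000, 0.0000, 3.0000)
after link 2: o_2 = (-7.1213, 2.1213, 5.0000)
after link 3: o_3 = (-10.8903, 4.4761, 7.5000)
after link 4: o_4 = (-13.7187, 1.6476, 5.5000)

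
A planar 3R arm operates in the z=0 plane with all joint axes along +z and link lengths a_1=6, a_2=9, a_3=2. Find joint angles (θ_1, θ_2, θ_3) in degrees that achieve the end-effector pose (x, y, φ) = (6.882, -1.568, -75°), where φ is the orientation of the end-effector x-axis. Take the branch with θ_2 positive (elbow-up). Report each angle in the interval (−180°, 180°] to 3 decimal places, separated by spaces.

-89.997 134.996 -119.999

wrist centre = target − a_3·(cos φ, sin φ) = (6.3644, 0.3639)
cos θ_2 = (40.6375−6²−9²)/(2·6·9) = -0.7071; θ_2 = 134.9962° (elbow-up)
β = atan2(0.3639,6.3644) = 3.2720°; ψ = atan2(6.3644,-0.3635) = 93.2693°
θ_1 = β − ψ = -89.9972°
θ_3 = φ − θ_1 − θ_2 = -119.9990° (wrapped to (-180°,180°])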